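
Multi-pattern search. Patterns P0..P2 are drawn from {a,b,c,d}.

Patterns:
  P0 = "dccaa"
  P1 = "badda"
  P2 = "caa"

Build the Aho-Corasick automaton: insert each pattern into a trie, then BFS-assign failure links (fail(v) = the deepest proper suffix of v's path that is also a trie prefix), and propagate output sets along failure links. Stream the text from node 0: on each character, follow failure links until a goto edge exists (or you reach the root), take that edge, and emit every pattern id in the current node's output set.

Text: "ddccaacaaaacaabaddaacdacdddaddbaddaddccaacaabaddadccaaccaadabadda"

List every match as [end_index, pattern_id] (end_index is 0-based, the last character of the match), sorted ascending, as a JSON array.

Construct AC machine:
Trie (insert patterns):
  0='ε' goto b→6 c→11 d→1
  1='d' goto c→2
  2='dc' goto c→3
  3='dcc' goto a→4
  4='dcca' goto a→5
  5='dccaa' goto ·  ←P0
  6='b' goto a→7
  7='ba' goto d→8
  8='bad' goto d→9
  9='badd' goto a→10
  10='badda' goto ·  ←P1
  11='c' goto a→12
  12='ca' goto a→13
  13='caa' goto ·  ←P2

Failure links (BFS by depth):
  n1('d'): parent n0 fail=0; on 'd' 0 → fail=0;  out ∅∪∅=∅
  n6('b'): parent n0 fail=0; on 'b' 0 → fail=0;  out ∅∪∅=∅
  n11('c'): parent n0 fail=0; on 'c' 0 → fail=0;  out ∅∪∅=∅
  n2('dc'): parent n1 fail=0; on 'c' 0 → fail=11;  out ∅∪∅=∅
  n7('ba'): parent n6 fail=0; on 'a' 0 → fail=0;  out ∅∪∅=∅
  n12('ca'): parent n11 fail=0; on 'a' 0 → fail=0;  out ∅∪∅=∅
  n3('dcc'): parent n2 fail=11; on 'c' 11→0 → fail=11;  out ∅∪∅=∅
  n8('bad'): parent n7 fail=0; on 'd' 0 → fail=1;  out ∅∪∅=∅
  n13('caa'): parent n12 fail=0; on 'a' 0 → fail=0;  out {2}∪∅={2}
  n4('dcca'): parent n3 fail=11; on 'a' 11 → fail=12;  out ∅∪∅=∅
  n9('badd'): parent n8 fail=1; on 'd' 1→0 → fail=1;  out ∅∪∅=∅
  n5('dccaa'): parent n4 fail=12; on 'a' 12 → fail=13;  out {0}∪{2}={0,2}
  n10('badda'): parent n9 fail=1; on 'a' 1→0 → fail=0;  out {1}∪∅={1}

Scan:
pos 0 'd': at 1
pos 1 'd': at 1 (via fail)
pos 2 'c': at 2
pos 3 'c': at 3
pos 4 'a': at 4
pos 5 'a': at 5  ** P0@[1:5],P2@[3:5]
pos 6 'c': at 11 (via fail)
pos 7 'a': at 12
pos 8 'a': at 13  ** P2@[6:8]
pos 9 'a': at 0 (via fail)
pos 10 'a': at 0
pos 11 'c': at 11
pos 12 'a': at 12
pos 13 'a': at 13  ** P2@[11:13]
pos 14 'b': at 6 (via fail)
pos 15 'a': at 7
pos 16 'd': at 8
pos 17 'd': at 9
pos 18 'a': at 10  ** P1@[14:18]
pos 19 'a': at 0 (via fail)
pos 20 'c': at 11
pos 21 'd': at 1 (via fail)
pos 22 'a': at 0 (via fail)
pos 23 'c': at 11
pos 24 'd': at 1 (via fail)
pos 25 'd': at 1 (via fail)
pos 26 'd': at 1 (via fail)
pos 27 'a': at 0 (via fail)
pos 28 'd': at 1
pos 29 'd': at 1 (via fail)
pos 30 'b': at 6 (via fail)
pos 31 'a': at 7
pos 32 'd': at 8
pos 33 'd': at 9
pos 34 'a': at 10  ** P1@[30:34]
pos 35 'd': at 1 (via fail)
pos 36 'd': at 1 (via fail)
pos 37 'c': at 2
pos 38 'c': at 3
pos 39 'a': at 4
pos 40 'a': at 5  ** P0@[36:40],P2@[38:40]
pos 41 'c': at 11 (via fail)
pos 42 'a': at 12
pos 43 'a': at 13  ** P2@[41:43]
pos 44 'b': at 6 (via fail)
pos 45 'a': at 7
pos 46 'd': at 8
pos 47 'd': at 9
pos 48 'a': at 10  ** P1@[44:48]
pos 49 'd': at 1 (via fail)
pos 50 'c': at 2
pos 51 'c': at 3
pos 52 'a': at 4
pos 53 'a': at 5  ** P0@[49:53],P2@[51:53]
pos 54 'c': at 11 (via fail)
pos 55 'c': at 11 (via fail)
pos 56 'a': at 12
pos 57 'a': at 13  ** P2@[55:57]
pos 58 'd': at 1 (via fail)
pos 59 'a': at 0 (via fail)
pos 60 'b': at 6
pos 61 'a': at 7
pos 62 'd': at 8
pos 63 'd': at 9
pos 64 'a': at 10  ** P1@[60:64]

All matches (sorted): [[5,0],[5,2],[8,2],[13,2],[18,1],[34,1],[40,0],[40,2],[43,2],[48,1],[53,0],[53,2],[57,2],[64,1]]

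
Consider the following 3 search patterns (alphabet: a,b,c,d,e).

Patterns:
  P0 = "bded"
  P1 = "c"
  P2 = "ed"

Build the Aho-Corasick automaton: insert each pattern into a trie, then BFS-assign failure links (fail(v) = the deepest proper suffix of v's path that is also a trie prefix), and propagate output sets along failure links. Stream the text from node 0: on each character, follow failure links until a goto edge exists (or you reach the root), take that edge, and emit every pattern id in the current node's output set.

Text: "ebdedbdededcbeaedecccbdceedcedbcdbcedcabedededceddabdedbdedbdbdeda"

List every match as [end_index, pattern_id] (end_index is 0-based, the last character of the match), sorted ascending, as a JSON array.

Construct AC machine:
Trie nodes:
  0='ε' goto b→1 c→5 e→6
  1='b' goto d→2
  2='bd' goto e→3
  3='bde' goto d→4
  4='bded' goto ·  ←P0
  5='c' goto ·  ←P1
  6='e' goto d→7
  7='ed' goto ·  ←P2

BFS fail/out derivation:
  n1('b'): parent n0 fail=0; on 'b' 0 → fail=0;  out ∅∪∅=∅
  n5('c'): parent n0 fail=0; on 'c' 0 → fail=0;  out {1}∪∅={1}
  n6('e'): parent n0 fail=0; on 'e' 0 → fail=0;  out ∅∪∅=∅
  n2('bd'): parent n1 fail=0; on 'd' 0 → fail=0;  out ∅∪∅=∅
  n7('ed'): parent n6 fail=0; on 'd' 0 → fail=0;  out {2}∪∅={2}
  n3('bde'): parent n2 fail=0; on 'e' 0 → fail=6;  out ∅∪∅=∅
  n4('bded'): parent n3 fail=6; on 'd' 6 → fail=7;  out {0}∪{2}={0,2}

Run:
pos 0 'e': at 6
pos 1 'b': at 1 ·f
pos 2 'd': at 2
pos 3 'e': at 3
pos 4 'd': at 4  emit P0@[1:4],P2@[3:4]
pos 5 'b': at 1 ·f
pos 6 'd': at 2
pos 7 'e': at 3
pos 8 'd': at 4  emit P0@[5:8],P2@[7:8]
pos 9 'e': at 6 ·f
pos 10 'd': at 7  emit P2@[9:10]
pos 11 'c': at 5 ·f  emit P1@[11:11]
pos 12 'b': at 1 ·f
pos 13 'e': at 6 ·f
pos 14 'a': at 0 ·f
pos 15 'e': at 6
pos 16 'd': at 7  emit P2@[15:16]
pos 17 'e': at 6 ·f
pos 18 'c': at 5 ·f  emit P1@[18:18]
pos 19 'c': at 5 ·f  emit P1@[19:19]
pos 20 'c': at 5 ·f  emit P1@[20:20]
pos 21 'b': at 1 ·f
pos 22 'd': at 2
pos 23 'c': at 5 ·f  emit P1@[23:23]
pos 24 'e': at 6 ·f
pos 25 'e': at 6 ·f
pos 26 'd': at 7  emit P2@[25:26]
pos 27 'c': at 5 ·f  emit P1@[27:27]
pos 28 'e': at 6 ·f
pos 29 'd': at 7  emit P2@[28:29]
pos 30 'b': at 1 ·f
pos 31 'c': at 5 ·f  emit P1@[31:31]
pos 32 'd': at 0 ·f
pos 33 'b': at 1
pos 34 'c': at 5 ·f  emit P1@[34:34]
pos 35 'e': at 6 ·f
pos 36 'd': at 7  emit P2@[35:36]
pos 37 'c': at 5 ·f  emit P1@[37:37]
pos 38 'a': at 0 ·f
pos 39 'b': at 1
pos 40 'e': at 6 ·f
pos 41 'd': at 7  emit P2@[40:41]
pos 42 'e': at 6 ·f
pos 43 'd': at 7  emit P2@[42:43]
pos 44 'e': at 6 ·f
pos 45 'd': at 7  emit P2@[44:45]
pos 46 'c': at 5 ·f  emit P1@[46:46]
pos 47 'e': at 6 ·f
pos 48 'd': at 7  emit P2@[47:48]
pos 49 'd': at 0 ·f
pos 50 'a': at 0
pos 51 'b': at 1
pos 52 'd': at 2
pos 53 'e': at 3
pos 54 'd': at 4  emit P0@[51:54],P2@[53:54]
pos 55 'b': at 1 ·f
pos 56 'd': at 2
pos 57 'e': at 3
pos 58 'd': at 4  emit P0@[55:58],P2@[57:58]
pos 59 'b': at 1 ·f
pos 60 'd': at 2
pos 61 'b': at 1 ·f
pos 62 'd': at 2
pos 63 'e': at 3
pos 64 'd': at 4  emit P0@[61:64],P2@[63:64]
pos 65 'a': at 0 ·f

Matches: [[4,0],[4,2],[8,0],[8,2],[10,2],[11,1],[16,2],[18,1],[19,1],[20,1],[23,1],[26,2],[27,1],[29,2],[31,1],[34,1],[36,2],[37,1],[41,2],[43,2],[45,2],[46,1],[48,2],[54,0],[54,2],[58,0],[58,2],[64,0],[64,2]]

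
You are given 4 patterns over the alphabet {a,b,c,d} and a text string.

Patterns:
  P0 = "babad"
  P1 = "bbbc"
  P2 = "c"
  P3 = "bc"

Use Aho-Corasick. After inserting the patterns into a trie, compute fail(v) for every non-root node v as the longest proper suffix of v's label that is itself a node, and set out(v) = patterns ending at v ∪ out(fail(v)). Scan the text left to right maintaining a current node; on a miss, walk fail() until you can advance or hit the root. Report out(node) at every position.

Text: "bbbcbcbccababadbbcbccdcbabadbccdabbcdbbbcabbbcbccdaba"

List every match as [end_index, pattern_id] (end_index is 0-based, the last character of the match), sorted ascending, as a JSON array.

Construct AC machine:
Trie (insert patterns):
  0='ε' goto b→1 c→9
  1='b' goto a→2 b→6 c→10
  2='ba' goto b→3
  3='bab' goto a→4
  4='baba' goto d→5
  5='babad' goto ·  ←P0
  6='bb' goto b→7
  7='bbb' goto c→8
  8='bbbc' goto ·  ←P1
  9='c' goto ·  ←P2
  10='bc' goto ·  ←P3

Failure links (BFS by depth):
  fail(1) 'b': from fail(0)=0 chase 'b': 0 ⇒ 0;  out=∅∪out(0)=∅
  fail(9) 'c': from fail(0)=0 chase 'c': 0 ⇒ 0;  out={2}∪out(0)={2}
  fail(2) 'ba': from fail(1)=0 chase 'a': 0 ⇒ 0;  out=∅∪out(0)=∅
  fail(6) 'bb': from fail(1)=0 chase 'b': 0 ⇒ 1;  out=∅∪out(1)=∅
  fail(10) 'bc': from fail(1)=0 chase 'c': 0 ⇒ 9;  out={3}∪out(9)={2,3}
  fail(3) 'bab': from fail(2)=0 chase 'b': 0 ⇒ 1;  out=∅∪out(1)=∅
  fail(7) 'bbb': from fail(6)=1 chase 'b': 1 ⇒ 6;  out=∅∪out(6)=∅
  fail(4) 'baba': from fail(3)=1 chase 'a': 1 ⇒ 2;  out=∅∪out(2)=∅
  fail(8) 'bbbc': from fail(7)=6 chase 'c': 6→1 ⇒ 10;  out={1}∪out(10)={1,2,3}
  fail(5) 'babad': from fail(4)=2 chase 'd': 2→0 ⇒ 0;  out={0}∪out(0)={0}

Text stream:
pos 0 'b': at 1
pos 1 'b': at 6
pos 2 'b': at 7
pos 3 'c': at 8  → match P1@[0:3],P2@[3:3],P3@[2:3]
pos 4 'b': at 1 (via fail)
pos 5 'c': at 10  → match P2@[5:5],P3@[4:5]
pos 6 'b': at 1 (via fail)
pos 7 'c': at 10  → match P2@[7:7],P3@[6:7]
pos 8 'c': at 9 (via fail)  → match P2@[8:8]
pos 9 'a': at 0 (via fail)
pos 10 'b': at 1
pos 11 'a': at 2
pos 12 'b': at 3
pos 13 'a': at 4
pos 14 'd': at 5  → match P0@[10:14]
pos 15 'b': at 1 (via fail)
pos 16 'b': at 6
pos 17 'c': at 10 (via fail)  → match P2@[17:17],P3@[16:17]
pos 18 'b': at 1 (via fail)
pos 19 'c': at 10  → match P2@[19:19],P3@[18:19]
pos 20 'c': at 9 (via fail)  → match P2@[20:20]
pos 21 'd': at 0 (via fail)
pos 22 'c': at 9  → match P2@[22:22]
pos 23 'b': at 1 (via fail)
pos 24 'a': at 2
pos 25 'b': at 3
pos 26 'a': at 4
pos 27 'd': at 5  → match P0@[23:27]
pos 28 'b': at 1 (via fail)
pos 29 'c': at 10  → match P2@[29:29],P3@[28:29]
pos 30 'c': at 9 (via fail)  → match P2@[30:30]
pos 31 'd': at 0 (via fail)
pos 32 'a': at 0
pos 33 'b': at 1
pos 34 'b': at 6
pos 35 'c': at 10 (via fail)  → match P2@[35:35],P3@[34:35]
pos 36 'd': at 0 (via fail)
pos 37 'b': at 1
pos 38 'b': at 6
pos 39 'b': at 7
pos 40 'c': at 8  → match P1@[37:40],P2@[40:40],P3@[39:40]
pos 41 'a': at 0 (via fail)
pos 42 'b': at 1
pos 43 'b': at 6
pos 44 'b': at 7
pos 45 'c': at 8  → match P1@[42:45],P2@[45:45],P3@[44:45]
pos 46 'b': at 1 (via fail)
pos 47 'c': at 10  → match P2@[47:47],P3@[46:47]
pos 48 'c': at 9 (via fail)  → match P2@[48:48]
pos 49 'd': at 0 (via fail)
pos 50 'a': at 0
pos 51 'b': at 1
pos 52 'a': at 2

Matches: [[3,1],[3,2],[3,3],[5,2],[5,3],[7,2],[7,3],[8,2],[14,0],[17,2],[17,3],[19,2],[19,3],[20,2],[22,2],[27,0],[29,2],[29,3],[30,2],[35,2],[35,3],[40,1],[40,2],[40,3],[45,1],[45,2],[45,3],[47,2],[47,3],[48,2]]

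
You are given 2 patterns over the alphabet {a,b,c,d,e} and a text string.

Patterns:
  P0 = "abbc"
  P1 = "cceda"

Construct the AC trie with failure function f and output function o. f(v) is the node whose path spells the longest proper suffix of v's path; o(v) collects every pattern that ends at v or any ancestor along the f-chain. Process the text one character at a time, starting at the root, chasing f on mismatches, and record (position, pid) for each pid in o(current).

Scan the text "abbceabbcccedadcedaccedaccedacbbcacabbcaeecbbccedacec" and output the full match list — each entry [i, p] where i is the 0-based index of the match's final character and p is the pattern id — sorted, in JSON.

Build:
Trie (insert patterns):
  n0 'ε': a→1 c→5
  n1 'a': b→2
  n2 'ab': b→3
  n3 'abb': c→4
  n4 'abbc': ·  ←P0
  n5 'c': c→6
  n6 'cc': e→7
  n7 'cce': d→8
  n8 'cced': a→9
  n9 'cceda': ·  ←P1

BFS fail/out derivation:
  fail(1) 'a': from fail(0)=0 chase 'a': 0 ⇒ 0;  out=∅∪out(0)=∅
  fail(5) 'c': from fail(0)=0 chase 'c': 0 ⇒ 0;  out=∅∪out(0)=∅
  fail(2) 'ab': from fail(1)=0 chase 'b': 0 ⇒ 0;  out=∅∪out(0)=∅
  fail(6) 'cc': from fail(5)=0 chase 'c': 0 ⇒ 5;  out=∅∪out(5)=∅
  fail(3) 'abb': from fail(2)=0 chase 'b': 0 ⇒ 0;  out=∅∪out(0)=∅
  fail(7) 'cce': from fail(6)=5 chase 'e': 5→0 ⇒ 0;  out=∅∪out(0)=∅
  fail(4) 'abbc': from fail(3)=0 chase 'c': 0 ⇒ 5;  out={0}∪out(5)={0}
  fail(8) 'cced': from fail(7)=0 chase 'd': 0 ⇒ 0;  out=∅∪out(0)=∅
  fail(9) 'cceda': from fail(8)=0 chase 'a': 0 ⇒ 1;  out={1}∪out(1)={1}

Scan:
i=0 'a': node 0→1
i=1 'b': node 1→2
i=2 'b': node 2→3
i=3 'c': node 3→4  → match P0@[0:3]
i=4 'e': node 4→0 (fail-walked)
i=5 'a': node 0→1
i=6 'b': node 1→2
i=7 'b': node 2→3
i=8 'c': node 3→4  → match P0@[5:8]
i=9 'c': node 4→6 (fail-walked)
i=10 'c': node 6→6 (fail-walked)
i=11 'e': node 6→7
i=12 'd': node 7→8
i=13 'a': node 8→9  → match P1@[9:13]
i=14 'd': node 9→0 (fail-walked)
i=15 'c': node 0→5
i=16 'e': node 5→0 (fail-walked)
i=17 'd': node 0→0
i=18 'a': node 0→1
i=19 'c': node 1→5 (fail-walked)
i=20 'c': node 5→6
i=21 'e': node 6→7
i=22 'd': node 7→8
i=23 'a': node 8→9  → match P1@[19:23]
i=24 'c': node 9→5 (fail-walked)
i=25 'c': node 5→6
i=26 'e': node 6→7
i=27 'd': node 7→8
i=28 'a': node 8→9  → match P1@[24:28]
i=29 'c': node 9→5 (fail-walked)
i=30 'b': node 5→0 (fail-walked)
i=31 'b': node 0→0
i=32 'c': node 0→5
i=33 'a': node 5→1 (fail-walked)
i=34 'c': node 1→5 (fail-walked)
i=35 'a': node 5→1 (fail-walked)
i=36 'b': node 1→2
i=37 'b': node 2→3
i=38 'c': node 3→4  → match P0@[35:38]
i=39 'a': node 4→1 (fail-walked)
i=40 'e': node 1→0 (fail-walked)
i=41 'e': node 0→0
i=42 'c': node 0→5
i=43 'b': node 5→0 (fail-walked)
i=44 'b': node 0→0
i=45 'c': node 0→5
i=46 'c': node 5→6
i=47 'e': node 6→7
i=48 'd': node 7→8
i=49 'a': node 8→9  → match P1@[45:49]
i=50 'c': node 9→5 (fail-walked)
i=51 'e': node 5→0 (fail-walked)
i=52 'c': node 0→5

All matches (sorted): [[3,0],[8,0],[13,1],[23,1],[28,1],[38,0],[49,1]]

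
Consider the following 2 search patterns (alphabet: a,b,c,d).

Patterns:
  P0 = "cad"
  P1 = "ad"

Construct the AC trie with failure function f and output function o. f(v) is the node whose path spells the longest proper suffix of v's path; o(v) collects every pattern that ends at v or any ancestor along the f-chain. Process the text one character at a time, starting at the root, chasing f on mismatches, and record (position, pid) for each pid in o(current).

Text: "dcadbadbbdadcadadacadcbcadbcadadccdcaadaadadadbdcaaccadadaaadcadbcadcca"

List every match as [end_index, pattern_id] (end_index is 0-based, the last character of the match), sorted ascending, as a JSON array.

Build automaton:
Trie nodes:
  0='ε' goto a→4 c→1
  1='c' goto a→2
  2='ca' goto d→3
  3='cad' goto ·  ←P0
  4='a' goto d→5
  5='ad' goto ·  ←P1

Failure links (BFS by depth):
  fail(1) 'c': from fail(0)=0 chase 'c': 0 ⇒ 0;  out=∅∪out(0)=∅
  fail(4) 'a': from fail(0)=0 chase 'a': 0 ⇒ 0;  out=∅∪out(0)=∅
  fail(2) 'ca': from fail(1)=0 chase 'a': 0 ⇒ 4;  out=∅∪out(4)=∅
  fail(5) 'ad': from fail(4)=0 chase 'd': 0 ⇒ 0;  out={1}∪out(0)={1}
  fail(3) 'cad': from fail(2)=4 chase 'd': 4 ⇒ 5;  out={0}∪out(5)={0,1}

Scan:
i=0 'd': node 0→0
i=1 'c': node 0→1
i=2 'a': node 1→2
i=3 'd': node 2→3  → match P0@[1:3],P1@[2:3]
i=4 'b': node 3→0 (fail-walked)
i=5 'a': node 0→4
i=6 'd': node 4→5  → match P1@[5:6]
i=7 'b': node 5→0 (fail-walked)
i=8 'b': node 0→0
i=9 'd': node 0→0
i=10 'a': node 0→4
i=11 'd': node 4→5  → match P1@[10:11]
i=12 'c': node 5→1 (fail-walked)
i=13 'a': node 1→2
i=14 'd': node 2→3  → match P0@[12:14],P1@[13:14]
i=15 'a': node 3→4 (fail-walked)
i=16 'd': node 4→5  → match P1@[15:16]
i=17 'a': node 5→4 (fail-walked)
i=18 'c': node 4→1 (fail-walked)
i=19 'a': node 1→2
i=20 'd': node 2→3  → match P0@[18:20],P1@[19:20]
i=21 'c': node 3→1 (fail-walked)
i=22 'b': node 1→0 (fail-walked)
i=23 'c': node 0→1
i=24 'a': node 1→2
i=25 'd': node 2→3  → match P0@[23:25],P1@[24:25]
i=26 'b': node 3→0 (fail-walked)
i=27 'c': node 0→1
i=28 'a': node 1→2
i=29 'd': node 2→3  → match P0@[27:29],P1@[28:29]
i=30 'a': node 3→4 (fail-walked)
i=31 'd': node 4→5  → match P1@[30:31]
i=32 'c': node 5→1 (fail-walked)
i=33 'c': node 1→1 (fail-walked)
i=34 'd': node 1→0 (fail-walked)
i=35 'c': node 0→1
i=36 'a': node 1→2
i=37 'a': node 2→4 (fail-walked)
i=38 'd': node 4→5  → match P1@[37:38]
i=39 'a': node 5→4 (fail-walked)
i=40 'a': node 4→4 (fail-walked)
i=41 'd': node 4→5  → match P1@[40:41]
i=42 'a': node 5→4 (fail-walked)
i=43 'd': node 4→5  → match P1@[42:43]
i=44 'a': node 5→4 (fail-walked)
i=45 'd': node 4→5  → match P1@[44:45]
i=46 'b': node 5→0 (fail-walked)
i=47 'd': node 0→0
i=48 'c': node 0→1
i=49 'a': node 1→2
i=50 'a': node 2→4 (fail-walked)
i=51 'c': node 4→1 (fail-walked)
i=52 'c': node 1→1 (fail-walked)
i=53 'a': node 1→2
i=54 'd': node 2→3  → match P0@[52:54],P1@[53:54]
i=55 'a': node 3→4 (fail-walked)
i=56 'd': node 4→5  → match P1@[55:56]
i=57 'a': node 5→4 (fail-walked)
i=58 'a': node 4→4 (fail-walked)
i=59 'a': node 4→4 (fail-walked)
i=60 'd': node 4→5  → match P1@[59:60]
i=61 'c': node 5→1 (fail-walked)
i=62 'a': node 1→2
i=63 'd': node 2→3  → match P0@[61:63],P1@[62:63]
i=64 'b': node 3→0 (fail-walked)
i=65 'c': node 0→1
i=66 'a': node 1→2
i=67 'd': node 2→3  → match P0@[65:67],P1@[66:67]
i=68 'c': node 3→1 (fail-walked)
i=69 'c': node 1→1 (fail-walked)
i=70 'a': node 1→2

Result: [[3,0],[3,1],[6,1],[11,1],[14,0],[14,1],[16,1],[20,0],[20,1],[25,0],[25,1],[29,0],[29,1],[31,1],[38,1],[41,1],[43,1],[45,1],[54,0],[54,1],[56,1],[60,1],[63,0],[63,1],[67,0],[67,1]]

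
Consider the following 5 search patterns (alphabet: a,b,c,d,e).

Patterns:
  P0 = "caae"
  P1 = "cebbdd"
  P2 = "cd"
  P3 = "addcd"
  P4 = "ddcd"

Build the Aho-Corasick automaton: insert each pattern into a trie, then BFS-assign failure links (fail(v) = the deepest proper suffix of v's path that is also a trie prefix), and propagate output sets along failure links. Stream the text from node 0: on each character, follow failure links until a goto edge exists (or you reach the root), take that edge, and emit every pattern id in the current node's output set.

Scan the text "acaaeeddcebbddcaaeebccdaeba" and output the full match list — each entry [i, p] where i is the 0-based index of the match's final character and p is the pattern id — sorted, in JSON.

Build:
Trie nodes:
  0='ε' goto a→11 c→1 d→16
  1='c' goto a→2 d→10 e→5
  2='ca' goto a→3
  3='caa' goto e→4
  4='caae' goto ·  [P0 ends]
  5='ce' goto b→6
  6='ceb' goto b→7
  7='cebb' goto d→8
  8='cebbd' goto d→9
  9='cebbdd' goto ·  [P1 ends]
  10='cd' goto ·  [P2 ends]
  11='a' goto d→12
  12='ad' goto d→13
  13='add' goto c→14
  14='addc' goto d→15
  15='addcd' goto ·  [P3 ends]
  16='d' goto d→17
  17='dd' goto c→18
  18='ddc' goto d→19
  19='ddcd' goto ·  [P4 ends]

Failure links (BFS by depth):
  n1('c'): parent n0 fail=0; on 'c' 0 → fail=0;  out ∅∪∅=∅
  n11('a'): parent n0 fail=0; on 'a' 0 → fail=0;  out ∅∪∅=∅
  n16('d'): parent n0 fail=0; on 'd' 0 → fail=0;  out ∅∪∅=∅
  n2('ca'): parent n1 fail=0; on 'a' 0 → fail=11;  out ∅∪∅=∅
  n5('ce'): parent n1 fail=0; on 'e' 0 → fail=0;  out ∅∪∅=∅
  n10('cd'): parent n1 fail=0; on 'd' 0 → fail=16;  out {2}∪∅={2}
  n12('ad'): parent n11 fail=0; on 'd' 0 → fail=16;  out ∅∪∅=∅
  n17('dd'): parent n16 fail=0; on 'd' 0 → fail=16;  out ∅∪∅=∅
  n3('caa'): parent n2 fail=11; on 'a' 11→0 → fail=11;  out ∅∪∅=∅
  n6('ceb'): parent n5 fail=0; on 'b' 0 → fail=0;  out ∅∪∅=∅
  n13('add'): parent n12 fail=16; on 'd' 16 → fail=17;  out ∅∪∅=∅
  n18('ddc'): parent n17 fail=16; on 'c' 16→0 → fail=1;  out ∅∪∅=∅
  n4('caae'): parent n3 fail=11; on 'e' 11→0 → fail=0;  out {0}∪∅={0}
  n7('cebb'): parent n6 fail=0; on 'b' 0 → fail=0;  out ∅∪∅=∅
  n14('addc'): parent n13 fail=17; on 'c' 17 → fail=18;  out ∅∪∅=∅
  n19('ddcd'): parent n18 fail=1; on 'd' 1 → fail=10;  out {4}∪{2}={2,4}
  n8('cebbd'): parent n7 fail=0; on 'd' 0 → fail=16;  out ∅∪∅=∅
  n15('addcd'): parent n14 fail=18; on 'd' 18 → fail=19;  out {3}∪{2,4}={2,3,4}
  n9('cebbdd'): parent n8 fail=16; on 'd' 16 → fail=17;  out {1}∪∅={1}

Scan:
i=0 'a': node 0→11
i=1 'c': node 11→1 ·f
i=2 'a': node 1→2
i=3 'a': node 2→3
i=4 'e': node 3→4  → match P0@[1:4]
i=5 'e': node 4→0 ·f
i=6 'd': node 0→16
i=7 'd': node 16→17
i=8 'c': node 17→18
i=9 'e': node 18→5 ·f
i=10 'b': node 5→6
i=11 'b': node 6→7
i=12 'd': node 7→8
i=13 'd': node 8→9  → match P1@[8:13]
i=14 'c': node 9→18 ·f
i=15 'a': node 18→2 ·f
i=16 'a': node 2→3
i=17 'e': node 3→4  → match P0@[14:17]
i=18 'e': node 4→0 ·f
i=19 'b': node 0→0
i=20 'c': node 0→1
i=21 'c': node 1→1 ·f
i=22 'd': node 1→10  → match P2@[21:22]
i=23 'a': node 10→11 ·f
i=24 'e': node 11→0 ·f
i=25 'b': node 0→0
i=26 'a': node 0→11

Result: [[4,0],[13,1],[17,0],[22,2]]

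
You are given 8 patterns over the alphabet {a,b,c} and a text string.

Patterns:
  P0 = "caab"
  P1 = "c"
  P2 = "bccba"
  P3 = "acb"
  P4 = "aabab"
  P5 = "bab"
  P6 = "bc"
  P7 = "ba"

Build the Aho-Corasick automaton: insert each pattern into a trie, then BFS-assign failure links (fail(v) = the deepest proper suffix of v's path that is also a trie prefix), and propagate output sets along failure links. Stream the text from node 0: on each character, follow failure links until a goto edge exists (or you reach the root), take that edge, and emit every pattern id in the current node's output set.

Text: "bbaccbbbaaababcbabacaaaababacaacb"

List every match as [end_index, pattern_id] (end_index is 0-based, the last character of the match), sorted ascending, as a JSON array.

Build automaton:
Trie nodes:
  n0 'ε': a→10 b→5 c→1
  n1 'c': a→2  ←P1
  n2 'ca': a→3
  n3 'caa': b→4
  n4 'caab': ·  ←P0
  n5 'b': a→17 c→6
  n6 'bc': c→7  ←P6
  n7 'bcc': b→8
  n8 'bccb': a→9
  n9 'bccba': ·  ←P2
  n10 'a': a→13 c→11
  n11 'ac': b→12
  n12 'acb': ·  ←P3
  n13 'aa': b→14
  n14 'aab': a→15
  n15 'aaba': b→16
  n16 'aabab': ·  ←P4
  n17 'ba': b→18  ←P7
  n18 'bab': ·  ←P5

Failure links (BFS by depth):
  n1('c'): parent n0 fail=0; on 'c' 0 → fail=0;  out {1}∪∅={1}
  n5('b'): parent n0 fail=0; on 'b' 0 → fail=0;  out ∅∪∅=∅
  n10('a'): parent n0 fail=0; on 'a' 0 → fail=0;  out ∅∪∅=∅
  n2('ca'): parent n1 fail=0; on 'a' 0 → fail=10;  out ∅∪∅=∅
  n6('bc'): parent n5 fail=0; on 'c' 0 → fail=1;  out {6}∪{1}={1,6}
  n11('ac'): parent n10 fail=0; on 'c' 0 → fail=1;  out ∅∪{1}={1}
  n13('aa'): parent n10 fail=0; on 'a' 0 → fail=10;  out ∅∪∅=∅
  n17('ba'): parent n5 fail=0; on 'a' 0 → fail=10;  out {7}∪∅={7}
  n3('caa'): parent n2 fail=10; on 'a' 10 → fail=13;  out ∅∪∅=∅
  n7('bcc'): parent n6 fail=1; on 'c' 1→0 → fail=1;  out ∅∪{1}={1}
  n12('acb'): parent n11 fail=1; on 'b' 1→0 → fail=5;  out {3}∪∅={3}
  n14('aab'): parent n13 fail=10; on 'b' 10→0 → fail=5;  out ∅∪∅=∅
  n18('bab'): parent n17 fail=10; on 'b' 10→0 → fail=5;  out {5}∪∅={5}
  n4('caab'): parent n3 fail=13; on 'b' 13 → fail=14;  out {0}∪∅={0}
  n8('bccb'): parent n7 fail=1; on 'b' 1→0 → fail=5;  out ∅∪∅=∅
  n15('aaba'): parent n14 fail=5; on 'a' 5 → fail=17;  out ∅∪{7}={7}
  n9('bccba'): parent n8 fail=5; on 'a' 5 → fail=17;  out {2}∪{7}={2,7}
  n16('aabab'): parent n15 fail=17; on 'b' 17 → fail=18;  out {4}∪{5}={4,5}

Text stream:
i=0 'b': node 0→5
i=1 'b': node 5→5 (via fail)
i=2 'a': node 5→17  emit P7@[1:2]
i=3 'c': node 17→11 (via fail)  emit P1@[3:3]
i=4 'c': node 11→1 (via fail)  emit P1@[4:4]
i=5 'b': node 1→5 (via fail)
i=6 'b': node 5→5 (via fail)
i=7 'b': node 5→5 (via fail)
i=8 'a': node 5→17  emit P7@[7:8]
i=9 'a': node 17→13 (via fail)
i=10 'a': node 13→13 (via fail)
i=11 'b': node 13→14
i=12 'a': node 14→15  emit P7@[11:12]
i=13 'b': node 15→16  emit P4@[9:13],P5@[11:13]
i=14 'c': node 16→6 (via fail)  emit P1@[14:14],P6@[13:14]
i=15 'b': node 6→5 (via fail)
i=16 'a': node 5→17  emit P7@[15:16]
i=17 'b': node 17→18  emit P5@[15:17]
i=18 'a': node 18→17 (via fail)  emit P7@[17:18]
i=19 'c': node 17→11 (via fail)  emit P1@[19:19]
i=20 'a': node 11→2 (via fail)
i=21 'a': node 2→3
i=22 'a': node 3→13 (via fail)
i=23 'a': node 13→13 (via fail)
i=24 'b': node 13→14
i=25 'a': node 14→15  emit P7@[24:25]
i=26 'b': node 15→16  emit P4@[22:26],P5@[24:26]
i=27 'a': node 16→17 (via fail)  emit P7@[26:27]
i=28 'c': node 17→11 (via fail)  emit P1@[28:28]
i=29 'a': node 11→2 (via fail)
i=30 'a': node 2→3
i=31 'c': node 3→11 (via fail)  emit P1@[31:31]
i=32 'b': node 11→12  emit P3@[30:32]

Result: [[2,7],[3,1],[4,1],[8,7],[12,7],[13,4],[13,5],[14,1],[14,6],[16,7],[17,5],[18,7],[19,1],[25,7],[26,4],[26,5],[27,7],[28,1],[31,1],[32,3]]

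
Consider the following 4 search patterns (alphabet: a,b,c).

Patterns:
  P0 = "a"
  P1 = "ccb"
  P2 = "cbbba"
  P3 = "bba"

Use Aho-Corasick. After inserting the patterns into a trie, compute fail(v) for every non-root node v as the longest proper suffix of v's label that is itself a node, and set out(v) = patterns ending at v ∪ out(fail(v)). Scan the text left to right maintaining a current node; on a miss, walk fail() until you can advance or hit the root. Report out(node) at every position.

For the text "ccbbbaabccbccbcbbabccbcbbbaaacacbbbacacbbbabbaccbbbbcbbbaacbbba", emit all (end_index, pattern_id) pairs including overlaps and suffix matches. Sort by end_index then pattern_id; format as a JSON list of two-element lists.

Construct AC machine:
Trie (insert patterns):
  n0 'ε': a→1 b→9 c→2
  n1 'a': ·  [P0 ends]
  n2 'c': b→5 c→3
  n3 'cc': b→4
  n4 'ccb': ·  [P1 ends]
  n5 'cb': b→6
  n6 'cbb': b→7
  n7 'cbbb': a→8
  n8 'cbbba': ·  [P2 ends]
  n9 'b': b→10
  n10 'bb': a→11
  n11 'bba': ·  [P3 ends]

Failure links (BFS by depth):
  n1('a'): parent n0 fail=0; on 'a' 0 → fail=0;  out {0}∪∅={0}
  n2('c'): parent n0 fail=0; on 'c' 0 → fail=0;  out ∅∪∅=∅
  n9('b'): parent n0 fail=0; on 'b' 0 → fail=0;  out ∅∪∅=∅
  n3('cc'): parent n2 fail=0; on 'c' 0 → fail=2;  out ∅∪∅=∅
  n5('cb'): parent n2 fail=0; on 'b' 0 → fail=9;  out ∅∪∅=∅
  n10('bb'): parent n9 fail=0; on 'b' 0 → fail=9;  out ∅∪∅=∅
  n4('ccb'): parent n3 fail=2; on 'b' 2 → fail=5;  out {1}∪∅={1}
  n6('cbb'): parent n5 fail=9; on 'b' 9 → fail=10;  out ∅∪∅=∅
  n11('bba'): parent n10 fail=9; on 'a' 9→0 → fail=1;  out {3}∪{0}={0,3}
  n7('cbbb'): parent n6 fail=10; on 'b' 10→9 → fail=10;  out ∅∪∅=∅
  n8('cbbba'): parent n7 fail=10; on 'a' 10 → fail=11;  out {2}∪{0,3}={0,2,3}

Text stream:
i=0 'c': node 0→2
i=1 'c': node 2→3
i=2 'b': node 3→4  → match P1@[0:2]
i=3 'b': node 4→6 (via fail)
i=4 'b': node 6→7
i=5 'a': node 7→8  → match P0@[5:5],P2@[1:5],P3@[3:5]
i=6 'a': node 8→1 (via fail)  → match P0@[6:6]
i=7 'b': node 1→9 (via fail)
i=8 'c': node 9→2 (via fail)
i=9 'c': node 2→3
i=10 'b': node 3→4  → match P1@[8:10]
i=11 'c': node 4→2 (via fail)
i=12 'c': node 2→3
i=13 'b': node 3→4  → match P1@[11:13]
i=14 'c': node 4→2 (via fail)
i=15 'b': node 2→5
i=16 'b': node 5→6
i=17 'a': node 6→11 (via fail)  → match P0@[17:17],P3@[15:17]
i=18 'b': node 11→9 (via fail)
i=19 'c': node 9→2 (via fail)
i=20 'c': node 2→3
i=21 'b': node 3→4  → match P1@[19:21]
i=22 'c': node 4→2 (via fail)
i=23 'b': node 2→5
i=24 'b': node 5→6
i=25 'b': node 6→7
i=26 'a': node 7→8  → match P0@[26:26],P2@[22:26],P3@[24:26]
i=27 'a': node 8→1 (via fail)  → match P0@[27:27]
i=28 'a': node 1→1 (via fail)  → match P0@[28:28]
i=29 'c': node 1→2 (via fail)
i=30 'a': node 2→1 (via fail)  → match P0@[30:30]
i=31 'c': node 1→2 (via fail)
i=32 'b': node 2→5
i=33 'b': node 5→6
i=34 'b': node 6→7
i=35 'a': node 7→8  → match P0@[35:35],P2@[31:35],P3@[33:35]
i=36 'c': node 8→2 (via fail)
i=37 'a': node 2→1 (via fail)  → match P0@[37:37]
i=38 'c': node 1→2 (via fail)
i=39 'b': node 2→5
i=40 'b': node 5→6
i=41 'b': node 6→7
i=42 'a': node 7→8  → match P0@[42:42],P2@[38:42],P3@[40:42]
i=43 'b': node 8→9 (via fail)
i=44 'b': node 9→10
i=45 'a': node 10→11  → match P0@[45:45],P3@[43:45]
i=46 'c': node 11→2 (via fail)
i=47 'c': node 2→3
i=48 'b': node 3→4  → match P1@[46:48]
i=49 'b': node 4→6 (via fail)
i=50 'b': node 6→7
i=51 'b': node 7→10 (via fail)
i=52 'c': node 10→2 (via fail)
i=53 'b': node 2→5
i=54 'b': node 5→6
i=55 'b': node 6→7
i=56 'a': node 7→8  → match P0@[56:56],P2@[52:56],P3@[54:56]
i=57 'a': node 8→1 (via fail)  → match P0@[57:57]
i=58 'c': node 1→2 (via fail)
i=59 'b': node 2→5
i=60 'b': node 5→6
i=61 'b': node 6→7
i=62 'a': node 7→8  → match P0@[62:62],P2@[58:62],P3@[60:62]

Result: [[2,1],[5,0],[5,2],[5,3],[6,0],[10,1],[13,1],[17,0],[17,3],[21,1],[26,0],[26,2],[26,3],[27,0],[28,0],[30,0],[35,0],[35,2],[35,3],[37,0],[42,0],[42,2],[42,3],[45,0],[45,3],[48,1],[56,0],[56,2],[56,3],[57,0],[62,0],[62,2],[62,3]]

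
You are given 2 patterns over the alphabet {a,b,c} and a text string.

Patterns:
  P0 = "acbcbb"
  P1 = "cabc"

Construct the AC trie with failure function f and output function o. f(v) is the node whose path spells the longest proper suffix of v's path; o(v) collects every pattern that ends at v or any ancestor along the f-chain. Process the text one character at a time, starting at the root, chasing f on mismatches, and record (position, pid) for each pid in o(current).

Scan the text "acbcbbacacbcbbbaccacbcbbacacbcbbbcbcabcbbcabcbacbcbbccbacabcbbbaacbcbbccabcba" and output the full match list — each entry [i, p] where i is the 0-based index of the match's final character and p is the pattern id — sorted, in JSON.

Build automaton:
Trie (insert patterns):
  n0 'ε': a→1 c→7
  n1 'a': c→2
  n2 'ac': b→3
  n3 'acb': c→4
  n4 'acbc': b→5
  n5 'acbcb': b→6
  n6 'acbcbb': ·  ←P0
  n7 'c': a→8
  n8 'ca': b→9
  n9 'cab': c→10
  n10 'cabc': ·  ←P1

Failure links (BFS by depth):
  n1('a'): parent n0 fail=0; on 'a' 0 → fail=0;  out ∅∪∅=∅
  n7('c'): parent n0 fail=0; on 'c' 0 → fail=0;  out ∅∪∅=∅
  n2('ac'): parent n1 fail=0; on 'c' 0 → fail=7;  out ∅∪∅=∅
  n8('ca'): parent n7 fail=0; on 'a' 0 → fail=1;  out ∅∪∅=∅
  n3('acb'): parent n2 fail=7; on 'b' 7→0 → fail=0;  out ∅∪∅=∅
  n9('cab'): parent n8 fail=1; on 'b' 1→0 → fail=0;  out ∅∪∅=∅
  n4('acbc'): parent n3 fail=0; on 'c' 0 → fail=7;  out ∅∪∅=∅
  n10('cabc'): parent n9 fail=0; on 'c' 0 → fail=7;  out {1}∪∅={1}
  n5('acbcb'): parent n4 fail=7; on 'b' 7→0 → fail=0;  out ∅∪∅=∅
  n6('acbcbb'): parent n5 fail=0; on 'b' 0 → fail=0;  out {0}∪∅={0}

Text stream:
pos 0 'a': at 1
pos 1 'c': at 2
pos 2 'b': at 3
pos 3 'c': at 4
pos 4 'b': at 5
pos 5 'b': at 6  → match P0@[0:5]
pos 6 'a': at 1 (via fail)
pos 7 'c': at 2
pos 8 'a': at 8 (via fail)
pos 9 'c': at 2 (via fail)
pos 10 'b': at 3
pos 11 'c': at 4
pos 12 'b': at 5
pos 13 'b': at 6  → match P0@[8:13]
pos 14 'b': at 0 (via fail)
pos 15 'a': at 1
pos 16 'c': at 2
pos 17 'c': at 7 (via fail)
pos 18 'a': at 8
pos 19 'c': at 2 (via fail)
pos 20 'b': at 3
pos 21 'c': at 4
pos 22 'b': at 5
pos 23 'b': at 6  → match P0@[18:23]
pos 24 'a': at 1 (via fail)
pos 25 'c': at 2
pos 26 'a': at 8 (via fail)
pos 27 'c': at 2 (via fail)
pos 28 'b': at 3
pos 29 'c': at 4
pos 30 'b': at 5
pos 31 'b': at 6  → match P0@[26:31]
pos 32 'b': at 0 (via fail)
pos 33 'c': at 7
pos 34 'b': at 0 (via fail)
pos 35 'c': at 7
pos 36 'a': at 8
pos 37 'b': at 9
pos 38 'c': at 10  → match P1@[35:38]
pos 39 'b': at 0 (via fail)
pos 40 'b': at 0
pos 41 'c': at 7
pos 42 'a': at 8
pos 43 'b': at 9
pos 44 'c': at 10  → match P1@[41:44]
pos 45 'b': at 0 (via fail)
pos 46 'a': at 1
pos 47 'c': at 2
pos 48 'b': at 3
pos 49 'c': at 4
pos 50 'b': at 5
pos 51 'b': at 6  → match P0@[46:51]
pos 52 'c': at 7 (via fail)
pos 53 'c': at 7 (via fail)
pos 54 'b': at 0 (via fail)
pos 55 'a': at 1
pos 56 'c': at 2
pos 57 'a': at 8 (via fail)
pos 58 'b': at 9
pos 59 'c': at 10  → match P1@[56:59]
pos 60 'b': at 0 (via fail)
pos 61 'b': at 0
pos 62 'b': at 0
pos 63 'a': at 1
pos 64 'a': at 1 (via fail)
pos 65 'c': at 2
pos 66 'b': at 3
pos 67 'c': at 4
pos 68 'b': at 5
pos 69 'b': at 6  → match P0@[64:69]
pos 70 'c': at 7 (via fail)
pos 71 'c': at 7 (via fail)
pos 72 'a': at 8
pos 73 'b': at 9
pos 74 'c': at 10  → match P1@[71:74]
pos 75 'b': at 0 (via fail)
pos 76 'a': at 1

All matches (sorted): [[5,0],[13,0],[23,0],[31,0],[38,1],[44,1],[51,0],[59,1],[69,0],[74,1]]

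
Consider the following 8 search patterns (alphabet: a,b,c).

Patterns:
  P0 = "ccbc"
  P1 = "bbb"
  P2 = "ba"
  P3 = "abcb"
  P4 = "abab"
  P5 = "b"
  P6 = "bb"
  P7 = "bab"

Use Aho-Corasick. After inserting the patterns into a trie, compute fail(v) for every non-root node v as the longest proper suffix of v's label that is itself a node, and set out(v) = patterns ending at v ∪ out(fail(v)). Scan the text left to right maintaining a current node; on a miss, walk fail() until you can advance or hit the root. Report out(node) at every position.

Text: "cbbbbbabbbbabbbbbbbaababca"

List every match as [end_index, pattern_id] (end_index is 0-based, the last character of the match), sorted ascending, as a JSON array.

Build:
Trie (insert patterns):
  n0 'ε': a→9 b→5 c→1
  n1 'c': c→2
  n2 'cc': b→3
  n3 'ccb': c→4
  n4 'ccbc': ·  [P0 ends]
  n5 'b': a→8 b→6  [P5 ends]
  n6 'bb': b→7  [P6 ends]
  n7 'bbb': ·  [P1 ends]
  n8 'ba': b→15  [P2 ends]
  n9 'a': b→10
  n10 'ab': a→13 c→11
  n11 'abc': b→12
  n12 'abcb': ·  [P3 ends]
  n13 'aba': b→14
  n14 'abab': ·  [P4 ends]
  n15 'bab': ·  [P7 ends]

Failure links (BFS by depth):
  fail(1) 'c': from fail(0)=0 chase 'c': 0 ⇒ 0;  out=∅∪out(0)=∅
  fail(5) 'b': from fail(0)=0 chase 'b': 0 ⇒ 0;  out={5}∪out(0)={5}
  fail(9) 'a': from fail(0)=0 chase 'a': 0 ⇒ 0;  out=∅∪out(0)=∅
  fail(2) 'cc': from fail(1)=0 chase 'c': 0 ⇒ 1;  out=∅∪out(1)=∅
  fail(6) 'bb': from fail(5)=0 chase 'b': 0 ⇒ 5;  out={6}∪out(5)={5,6}
  fail(8) 'ba': from fail(5)=0 chase 'a': 0 ⇒ 9;  out={2}∪out(9)={2}
  fail(10) 'ab': from fail(9)=0 chase 'b': 0 ⇒ 5;  out=∅∪out(5)={5}
  fail(3) 'ccb': from fail(2)=1 chase 'b': 1→0 ⇒ 5;  out=∅∪out(5)={5}
  fail(7) 'bbb': from fail(6)=5 chase 'b': 5 ⇒ 6;  out={1}∪out(6)={1,5,6}
  fail(11) 'abc': from fail(10)=5 chase 'c': 5→0 ⇒ 1;  out=∅∪out(1)=∅
  fail(13) 'aba': from fail(10)=5 chase 'a': 5 ⇒ 8;  out=∅∪out(8)={2}
  fail(15) 'bab': from fail(8)=9 chase 'b': 9 ⇒ 10;  out={7}∪out(10)={5,7}
  fail(4) 'ccbc': from fail(3)=5 chase 'c': 5→0 ⇒ 1;  out={0}∪out(1)={0}
  fail(12) 'abcb': from fail(11)=1 chase 'b': 1→0 ⇒ 5;  out={3}∪out(5)={3,5}
  fail(14) 'abab': from fail(13)=8 chase 'b': 8 ⇒ 15;  out={4}∪out(15)={4,5,7}

Text stream:
pos 0 'c': at 1
pos 1 'b': at 5 (via fail)  ** P5@[1:1]
pos 2 'b': at 6  ** P5@[2:2],P6@[1:2]
pos 3 'b': at 7  ** P1@[1:3],P5@[3:3],P6@[2:3]
pos 4 'b': at 7 (via fail)  ** P1@[2:4],P5@[4:4],P6@[3:4]
pos 5 'b': at 7 (via fail)  ** P1@[3:5],P5@[5:5],P6@[4:5]
pos 6 'a': at 8 (via fail)  ** P2@[5:6]
pos 7 'b': at 15  ** P5@[7:7],P7@[5:7]
pos 8 'b': at 6 (via fail)  ** P5@[8:8],P6@[7:8]
pos 9 'b': at 7  ** P1@[7:9],P5@[9:9],P6@[8:9]
pos 10 'b': at 7 (via fail)  ** P1@[8:10],P5@[10:10],P6@[9:10]
pos 11 'a': at 8 (via fail)  ** P2@[10:11]
pos 12 'b': at 15  ** P5@[12:12],P7@[10:12]
pos 13 'b': at 6 (via fail)  ** P5@[13:13],P6@[12:13]
pos 14 'b': at 7  ** P1@[12:14],P5@[14:14],P6@[13:14]
pos 15 'b': at 7 (via fail)  ** P1@[13:15],P5@[15:15],P6@[14:15]
pos 16 'b': at 7 (via fail)  ** P1@[14:16],P5@[16:16],P6@[15:16]
pos 17 'b': at 7 (via fail)  ** P1@[15:17],P5@[17:17],P6@[16:17]
pos 18 'b': at 7 (via fail)  ** P1@[16:18],P5@[18:18],P6@[17:18]
pos 19 'a': at 8 (via fail)  ** P2@[18:19]
pos 20 'a': at 9 (via fail)
pos 21 'b': at 10  ** P5@[21:21]
pos 22 'a': at 13  ** P2@[21:22]
pos 23 'b': at 14  ** P4@[20:23],P5@[23:23],P7@[21:23]
pos 24 'c': at 11 (via fail)
pos 25 'a': at 9 (via fail)

All matches (sorted): [[1,5],[2,5],[2,6],[3,1],[3,5],[3,6],[4,1],[4,5],[4,6],[5,1],[5,5],[5,6],[6,2],[7,5],[7,7],[8,5],[8,6],[9,1],[9,5],[9,6],[10,1],[10,5],[10,6],[11,2],[12,5],[12,7],[13,5],[13,6],[14,1],[14,5],[14,6],[15,1],[15,5],[15,6],[16,1],[16,5],[16,6],[17,1],[17,5],[17,6],[18,1],[18,5],[18,6],[19,2],[21,5],[22,2],[23,4],[23,5],[23,7]]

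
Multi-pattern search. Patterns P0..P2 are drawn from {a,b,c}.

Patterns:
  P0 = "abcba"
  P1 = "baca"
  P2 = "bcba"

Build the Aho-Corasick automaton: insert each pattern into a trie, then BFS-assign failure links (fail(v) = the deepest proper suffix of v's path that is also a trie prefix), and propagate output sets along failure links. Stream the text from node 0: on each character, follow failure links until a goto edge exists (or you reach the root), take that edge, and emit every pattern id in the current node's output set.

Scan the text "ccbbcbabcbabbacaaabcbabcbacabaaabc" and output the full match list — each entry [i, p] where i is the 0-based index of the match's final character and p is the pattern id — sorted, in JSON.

Build automaton:
Trie (insert patterns):
  n0 'ε': a→1 b→6
  n1 'a': b→2
  n2 'ab': c→3
  n3 'abc': b→4
  n4 'abcb': a→5
  n5 'abcba': ·  ←P0
  n6 'b': a→7 c→10
  n7 'ba': c→8
  n8 'bac': a→9
  n9 'baca': ·  ←P1
  n10 'bc': b→11
  n11 'bcb': a→12
  n12 'bcba': ·  ←P2

BFS fail/out derivation:
  fail(1) 'a': from fail(0)=0 chase 'a': 0 ⇒ 0;  out=∅∪out(0)=∅
  fail(6) 'b': from fail(0)=0 chase 'b': 0 ⇒ 0;  out=∅∪out(0)=∅
  fail(2) 'ab': from fail(1)=0 chase 'b': 0 ⇒ 6;  out=∅∪out(6)=∅
  fail(7) 'ba': from fail(6)=0 chase 'a': 0 ⇒ 1;  out=∅∪out(1)=∅
  fail(10) 'bc': from fail(6)=0 chase 'c': 0 ⇒ 0;  out=∅∪out(0)=∅
  fail(3) 'abc': from fail(2)=6 chase 'c': 6 ⇒ 10;  out=∅∪out(10)=∅
  fail(8) 'bac': from fail(7)=1 chase 'c': 1→0 ⇒ 0;  out=∅∪out(0)=∅
  fail(11) 'bcb': from fail(10)=0 chase 'b': 0 ⇒ 6;  out=∅∪out(6)=∅
  fail(4) 'abcb': from fail(3)=10 chase 'b': 10 ⇒ 11;  out=∅∪out(11)=∅
  fail(9) 'baca': from fail(8)=0 chase 'a': 0 ⇒ 1;  out={1}∪out(1)={1}
  fail(12) 'bcba': from fail(11)=6 chase 'a': 6 ⇒ 7;  out={2}∪out(7)={2}
  fail(5) 'abcba': from fail(4)=11 chase 'a': 11 ⇒ 12;  out={0}∪out(12)={0,2}

Text stream:
i=0 'c': node 0→0
i=1 'c': node 0→0
i=2 'b': node 0→6
i=3 'b': node 6→6 (fail-walked)
i=4 'c': node 6→10
i=5 'b': node 10→11
i=6 'a': node 11→12  ** P2@[3:6]
i=7 'b': node 12→2 (fail-walked)
i=8 'c': node 2→3
i=9 'b': node 3→4
i=10 'a': node 4→5  ** P0@[6:10],P2@[7:10]
i=11 'b': node 5→2 (fail-walked)
i=12 'b': node 2→6 (fail-walked)
i=13 'a': node 6→7
i=14 'c': node 7→8
i=15 'a': node 8→9  ** P1@[12:15]
i=16 'a': node 9→1 (fail-walked)
i=17 'a': node 1→1 (fail-walked)
i=18 'b': node 1→2
i=19 'c': node 2→3
i=20 'b': node 3→4
i=21 'a': node 4→5  ** P0@[17:21],P2@[18:21]
i=22 'b': node 5→2 (fail-walked)
i=23 'c': node 2→3
i=24 'b': node 3→4
i=25 'a': node 4→5  ** P0@[21:25],P2@[22:25]
i=26 'c': node 5→8 (fail-walked)
i=27 'a': node 8→9  ** P1@[24:27]
i=28 'b': node 9→2 (fail-walked)
i=29 'a': node 2→7 (fail-walked)
i=30 'a': node 7→1 (fail-walked)
i=31 'a': node 1→1 (fail-walked)
i=32 'b': node 1→2
i=33 'c': node 2→3

Matches: [[6,2],[10,0],[10,2],[15,1],[21,0],[21,2],[25,0],[25,2],[27,1]]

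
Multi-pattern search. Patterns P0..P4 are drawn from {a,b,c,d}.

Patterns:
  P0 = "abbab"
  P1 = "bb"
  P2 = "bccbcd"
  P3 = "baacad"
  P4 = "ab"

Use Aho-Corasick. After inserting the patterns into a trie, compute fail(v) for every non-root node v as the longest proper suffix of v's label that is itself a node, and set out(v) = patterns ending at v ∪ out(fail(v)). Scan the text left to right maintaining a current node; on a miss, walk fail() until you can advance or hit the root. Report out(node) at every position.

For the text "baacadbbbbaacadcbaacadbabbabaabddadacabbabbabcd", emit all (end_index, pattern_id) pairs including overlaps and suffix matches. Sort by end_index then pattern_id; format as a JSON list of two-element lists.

Build automaton:
Trie nodes:
  n0 'ε': a→1 b→6
  n1 'a': b→2
  n2 'ab': b→3  [P4 ends]
  n3 'abb': a→4
  n4 'abba': b→5
  n5 'abbab': ·  [P0 ends]
  n6 'b': a→13 b→7 c→8
  n7 'bb': ·  [P1 ends]
  n8 'bc': c→9
  n9 'bcc': b→10
  n10 'bccb': c→11
  n11 'bccbc': d→12
  n12 'bccbcd': ·  [P2 ends]
  n13 'ba': a→14
  n14 'baa': c→15
  n15 'baac': a→16
  n16 'baaca': d→17
  n17 'baacad': ·  [P3 ends]

Failure links (BFS by depth):
  fail(1) 'a': from fail(0)=0 chase 'a': 0 ⇒ 0;  out=∅∪out(0)=∅
  fail(6) 'b': from fail(0)=0 chase 'b': 0 ⇒ 0;  out=∅∪out(0)=∅
  fail(2) 'ab': from fail(1)=0 chase 'b': 0 ⇒ 6;  out={4}∪out(6)={4}
  fail(7) 'bb': from fail(6)=0 chase 'b': 0 ⇒ 6;  out={1}∪out(6)={1}
  fail(8) 'bc': from fail(6)=0 chase 'c': 0 ⇒ 0;  out=∅∪out(0)=∅
  fail(13) 'ba': from fail(6)=0 chase 'a': 0 ⇒ 1;  out=∅∪out(1)=∅
  fail(3) 'abb': from fail(2)=6 chase 'b': 6 ⇒ 7;  out=∅∪out(7)={1}
  fail(9) 'bcc': from fail(8)=0 chase 'c': 0 ⇒ 0;  out=∅∪out(0)=∅
  fail(14) 'baa': from fail(13)=1 chase 'a': 1→0 ⇒ 1;  out=∅∪out(1)=∅
  fail(4) 'abba': from fail(3)=7 chase 'a': 7→6 ⇒ 13;  out=∅∪out(13)=∅
  fail(10) 'bccb': from fail(9)=0 chase 'b': 0 ⇒ 6;  out=∅∪out(6)=∅
  fail(15) 'baac': from fail(14)=1 chase 'c': 1→0 ⇒ 0;  out=∅∪out(0)=∅
  fail(5) 'abbab': from fail(4)=13 chase 'b': 13→1 ⇒ 2;  out={0}∪out(2)={0,4}
  fail(11) 'bccbc': from fail(10)=6 chase 'c': 6 ⇒ 8;  out=∅∪out(8)=∅
  fail(16) 'baaca': from fail(15)=0 chase 'a': 0 ⇒ 1;  out=∅∪out(1)=∅
  fail(12) 'bccbcd': from fail(11)=8 chase 'd': 8→0 ⇒ 0;  out={2}∪out(0)={2}
  fail(17) 'baacad': from fail(16)=1 chase 'd': 1→0 ⇒ 0;  out={3}∪out(0)={3}

Run:
pos 0 'b': at 6
pos 1 'a': at 13
pos 2 'a': at 14
pos 3 'c': at 15
pos 4 'a': at 16
pos 5 'd': at 17  ** P3@[0:5]
pos 6 'b': at 6 ·f
pos 7 'b': at 7  ** P1@[6:7]
pos 8 'b': at 7 ·f  ** P1@[7:8]
pos 9 'b': at 7 ·f  ** P1@[8:9]
pos 10 'a': at 13 ·f
pos 11 'a': at 14
pos 12 'c': at 15
pos 13 'a': at 16
pos 14 'd': at 17  ** P3@[9:14]
pos 15 'c': at 0 ·f
pos 16 'b': at 6
pos 17 'a': at 13
pos 18 'a': at 14
pos 19 'c': at 15
pos 20 'a': at 16
pos 21 'd': at 17  ** P3@[16:21]
pos 22 'b': at 6 ·f
pos 23 'a': at 13
pos 24 'b': at 2 ·f  ** P4@[23:24]
pos 25 'b': at 3  ** P1@[24:25]
pos 26 'a': at 4
pos 27 'b': at 5  ** P0@[23:27],P4@[26:27]
pos 28 'a': at 13 ·f
pos 29 'a': at 14
pos 30 'b': at 2 ·f  ** P4@[29:30]
pos 31 'd': at 0 ·f
pos 32 'd': at 0
pos 33 'a': at 1
pos 34 'd': at 0 ·f
pos 35 'a': at 1
pos 36 'c': at 0 ·f
pos 37 'a': at 1
pos 38 'b': at 2  ** P4@[37:38]
pos 39 'b': at 3  ** P1@[38:39]
pos 40 'a': at 4
pos 41 'b': at 5  ** P0@[37:41],P4@[40:41]
pos 42 'b': at 3 ·f  ** P1@[41:42]
pos 43 'a': at 4
pos 44 'b': at 5  ** P0@[40:44],P4@[43:44]
pos 45 'c': at 8 ·f
pos 46 'd': at 0 ·f

All matches (sorted): [[5,3],[7,1],[8,1],[9,1],[14,3],[21,3],[24,4],[25,1],[27,0],[27,4],[30,4],[38,4],[39,1],[41,0],[41,4],[42,1],[44,0],[44,4]]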